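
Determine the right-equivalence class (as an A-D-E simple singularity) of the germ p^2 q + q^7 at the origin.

The Hessian of f at 0 has rank 0. Corank 2; j^3 = p^2*q has shape L^2 M (L != M), so D-series; mu = 8 gives D_8.

D_8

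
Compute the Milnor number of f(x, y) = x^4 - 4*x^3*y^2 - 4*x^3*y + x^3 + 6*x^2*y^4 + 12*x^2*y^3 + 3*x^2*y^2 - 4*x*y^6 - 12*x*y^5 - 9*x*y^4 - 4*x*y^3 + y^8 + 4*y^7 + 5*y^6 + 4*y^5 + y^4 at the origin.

6

The Hessian of f at 0 has rank 0. Corank 2; j^3 = x^3 is a perfect cube, so E-series; the 4-jet and mu = 6 give E_6.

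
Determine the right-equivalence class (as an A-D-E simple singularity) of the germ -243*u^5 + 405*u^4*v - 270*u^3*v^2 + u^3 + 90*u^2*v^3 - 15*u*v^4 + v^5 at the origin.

E8

The Hessian of f at 0 has rank 0. Corank 2; j^3 = u^3 is a perfect cube, so E-series; the 5-jet and mu = 8 give E_8.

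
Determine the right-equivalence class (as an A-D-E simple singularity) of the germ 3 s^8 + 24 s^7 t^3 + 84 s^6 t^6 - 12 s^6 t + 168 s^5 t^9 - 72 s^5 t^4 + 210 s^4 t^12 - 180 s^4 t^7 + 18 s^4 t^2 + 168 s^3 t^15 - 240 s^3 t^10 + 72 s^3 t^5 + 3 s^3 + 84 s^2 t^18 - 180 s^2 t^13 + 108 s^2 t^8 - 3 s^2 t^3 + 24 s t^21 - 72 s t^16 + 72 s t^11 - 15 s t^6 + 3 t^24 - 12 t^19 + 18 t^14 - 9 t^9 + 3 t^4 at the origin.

E_6

The Hessian of f at 0 has rank 0. Corank 2; j^3 = 3*s^3 is a perfect cube, so E-series; the 4-jet and mu = 6 give E_6.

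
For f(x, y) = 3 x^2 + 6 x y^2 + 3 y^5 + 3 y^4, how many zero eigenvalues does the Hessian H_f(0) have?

Hessian at 0 has rank 1.

1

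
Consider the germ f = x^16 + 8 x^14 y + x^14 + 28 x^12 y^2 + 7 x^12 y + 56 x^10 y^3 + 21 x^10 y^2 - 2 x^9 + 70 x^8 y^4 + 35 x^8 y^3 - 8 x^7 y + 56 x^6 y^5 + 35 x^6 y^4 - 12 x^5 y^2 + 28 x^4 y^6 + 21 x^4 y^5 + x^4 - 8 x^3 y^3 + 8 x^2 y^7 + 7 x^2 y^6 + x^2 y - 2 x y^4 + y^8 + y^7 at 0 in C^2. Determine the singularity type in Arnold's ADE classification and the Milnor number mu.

Type D9, Milnor number mu = 9.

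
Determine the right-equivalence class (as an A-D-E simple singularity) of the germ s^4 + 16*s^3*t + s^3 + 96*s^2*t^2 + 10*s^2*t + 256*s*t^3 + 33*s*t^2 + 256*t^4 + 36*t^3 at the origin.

The Hessian of f at 0 has rank 0. Corank 2; j^3 = (s + 3*t)^2*(s + 4*t) has shape L^2 M (L != M), so D-series; mu = 5 gives D_5.

D_5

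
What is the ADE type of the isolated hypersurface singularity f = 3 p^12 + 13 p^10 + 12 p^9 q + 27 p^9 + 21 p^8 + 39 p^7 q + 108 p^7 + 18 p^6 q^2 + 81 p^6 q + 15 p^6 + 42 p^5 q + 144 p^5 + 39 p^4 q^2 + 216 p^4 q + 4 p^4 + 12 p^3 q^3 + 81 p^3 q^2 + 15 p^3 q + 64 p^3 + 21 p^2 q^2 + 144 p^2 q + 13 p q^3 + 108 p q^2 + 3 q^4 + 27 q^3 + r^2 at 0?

E_{7}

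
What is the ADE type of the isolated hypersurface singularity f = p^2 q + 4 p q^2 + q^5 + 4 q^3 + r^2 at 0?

D_6

The Hessian of f at 0 has rank 1. Corank 2; j^3 = q*(p + 2*q)^2 has shape L^2 M (L != M), so D-series; mu = 6 gives D_6.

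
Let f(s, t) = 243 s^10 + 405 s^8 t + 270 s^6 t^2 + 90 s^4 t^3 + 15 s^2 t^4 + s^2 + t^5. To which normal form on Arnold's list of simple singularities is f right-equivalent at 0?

A_4

The Hessian of f at 0 has rank 1. Corank 1: A-series; mu = 4 gives A_4.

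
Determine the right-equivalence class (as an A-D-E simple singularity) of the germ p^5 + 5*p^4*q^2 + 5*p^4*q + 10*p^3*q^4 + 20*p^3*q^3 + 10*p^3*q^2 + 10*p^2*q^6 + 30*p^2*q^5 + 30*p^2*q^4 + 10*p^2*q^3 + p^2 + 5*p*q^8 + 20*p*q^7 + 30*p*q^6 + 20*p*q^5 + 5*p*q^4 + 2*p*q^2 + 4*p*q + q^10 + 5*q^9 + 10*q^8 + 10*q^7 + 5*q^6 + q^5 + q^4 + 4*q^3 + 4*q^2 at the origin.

A_{4}

The Hessian of f at 0 has rank 1. Corank 1: A-series; mu = 4 gives A_4.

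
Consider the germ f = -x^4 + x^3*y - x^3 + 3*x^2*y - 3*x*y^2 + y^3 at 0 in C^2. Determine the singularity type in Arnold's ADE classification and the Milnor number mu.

Type E7, Milnor number mu = 7.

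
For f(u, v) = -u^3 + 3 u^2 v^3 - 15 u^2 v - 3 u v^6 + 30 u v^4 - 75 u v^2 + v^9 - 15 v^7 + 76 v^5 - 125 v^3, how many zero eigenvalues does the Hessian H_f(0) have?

2

The Hessian at 0 is [[0, 0], [0, 0]] of rank 0; hence corank 2.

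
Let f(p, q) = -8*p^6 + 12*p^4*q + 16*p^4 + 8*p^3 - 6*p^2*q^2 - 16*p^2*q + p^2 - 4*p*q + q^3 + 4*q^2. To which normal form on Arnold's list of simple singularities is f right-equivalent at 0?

A_{2}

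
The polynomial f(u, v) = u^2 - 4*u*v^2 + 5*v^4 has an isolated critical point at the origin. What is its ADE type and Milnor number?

The Hessian of f at 0 has rank 1. Corank 1: A-series; mu = 3 gives A_3.

Type A_3, Milnor number mu = 3.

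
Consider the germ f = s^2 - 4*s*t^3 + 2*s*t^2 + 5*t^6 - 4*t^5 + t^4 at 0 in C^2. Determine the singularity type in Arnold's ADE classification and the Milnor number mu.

Type A_5, Milnor number mu = 5.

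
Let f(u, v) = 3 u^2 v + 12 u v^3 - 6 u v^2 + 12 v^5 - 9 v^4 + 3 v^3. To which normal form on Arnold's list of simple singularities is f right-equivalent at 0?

The Hessian of f at 0 has rank 0. Corank 2; j^3 = 3*v*(u - v)^2 has shape L^2 M (L != M), so D-series; mu = 5 gives D_5.

D5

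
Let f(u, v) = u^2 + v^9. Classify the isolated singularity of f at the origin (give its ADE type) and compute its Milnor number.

Type A_{8}, Milnor number mu = 8.

The Hessian of f at 0 is [[2, 0], [0, 0]] with rank 1, so corank 1. A Groebner basis of the Jacobian ideal J(f) in C{u,v} is {v^8, u}; counting standard monomials gives mu = 8. Corank 1: A-series; mu = 8 gives A_8.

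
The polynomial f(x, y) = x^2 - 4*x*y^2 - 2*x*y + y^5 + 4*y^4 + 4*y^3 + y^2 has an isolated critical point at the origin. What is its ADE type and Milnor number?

Type A4, Milnor number mu = 4.

The Hessian of f at 0 is [[2, -2], [-2, 2]] with rank 1, so corank 1. A Groebner basis of the Jacobian ideal J(f) in C{x,y} is {x^2 - 2*x*y + x/2 - y/2, -x/2 + y^2 + y/2}; counting standard monomials gives mu = 4. Corank 1: A-series; mu = 4 gives A_4.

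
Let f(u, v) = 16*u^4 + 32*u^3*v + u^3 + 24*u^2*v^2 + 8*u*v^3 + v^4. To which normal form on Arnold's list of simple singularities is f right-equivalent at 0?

The Hessian of f at 0 has rank 0. Corank 2; j^3 = u^3 is a perfect cube, so E-series; the 4-jet and mu = 6 give E_6.

E6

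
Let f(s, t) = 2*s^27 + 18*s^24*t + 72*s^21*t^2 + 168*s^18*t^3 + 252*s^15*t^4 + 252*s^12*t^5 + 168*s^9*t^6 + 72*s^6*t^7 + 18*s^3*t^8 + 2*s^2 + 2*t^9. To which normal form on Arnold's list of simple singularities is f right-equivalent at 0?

The Hessian of f at 0 is [[4, 0], [0, 0]] with rank 1, so corank 1. A Groebner basis of the Jacobian ideal J(f) in C{s,t} is {t^8, s}; counting standard monomials gives mu = 8. Corank 1: A-series; mu = 8 gives A_8.

A8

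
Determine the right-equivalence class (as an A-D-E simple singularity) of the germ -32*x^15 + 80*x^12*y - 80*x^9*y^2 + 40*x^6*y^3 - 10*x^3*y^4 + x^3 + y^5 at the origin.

The Hessian of f at 0 is [[0, 0], [0, 0]] with rank 0, so corank 2. A Groebner basis of the Jacobian ideal J(f) in C{x,y} is {y^4, x^2}; counting standard monomials gives mu = 8. Corank 2; j^3 = x^3 is a perfect cube, so E-series; the 5-jet and mu = 8 give E_8.

E8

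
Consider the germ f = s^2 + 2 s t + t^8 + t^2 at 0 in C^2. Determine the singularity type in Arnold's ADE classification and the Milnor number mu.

Type A_7, Milnor number mu = 7.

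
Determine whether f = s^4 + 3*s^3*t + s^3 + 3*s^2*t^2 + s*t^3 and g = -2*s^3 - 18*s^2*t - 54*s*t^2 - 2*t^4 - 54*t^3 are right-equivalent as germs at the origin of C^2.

No.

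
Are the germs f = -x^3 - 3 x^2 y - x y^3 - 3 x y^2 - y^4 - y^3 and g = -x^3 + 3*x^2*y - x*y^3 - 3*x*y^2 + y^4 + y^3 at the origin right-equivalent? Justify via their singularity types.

Yes.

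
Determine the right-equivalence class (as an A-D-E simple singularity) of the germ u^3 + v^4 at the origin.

The Hessian of f at 0 is [[0, 0], [0, 0]] with rank 0, so corank 2. A Groebner basis of the Jacobian ideal J(f) in C{u,v} is {v^3, u^2}; counting standard monomials gives mu = 6. Corank 2; j^3 = u^3 is a perfect cube, so E-series; the 4-jet and mu = 6 give E_6.

E6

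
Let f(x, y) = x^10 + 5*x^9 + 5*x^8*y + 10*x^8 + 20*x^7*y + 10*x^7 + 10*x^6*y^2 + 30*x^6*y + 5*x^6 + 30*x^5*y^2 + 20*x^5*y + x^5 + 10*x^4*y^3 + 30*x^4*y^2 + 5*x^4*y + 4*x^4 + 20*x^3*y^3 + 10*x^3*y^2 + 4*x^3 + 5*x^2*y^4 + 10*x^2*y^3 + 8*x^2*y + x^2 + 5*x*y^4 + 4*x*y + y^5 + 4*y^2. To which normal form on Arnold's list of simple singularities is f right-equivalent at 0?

A_{4}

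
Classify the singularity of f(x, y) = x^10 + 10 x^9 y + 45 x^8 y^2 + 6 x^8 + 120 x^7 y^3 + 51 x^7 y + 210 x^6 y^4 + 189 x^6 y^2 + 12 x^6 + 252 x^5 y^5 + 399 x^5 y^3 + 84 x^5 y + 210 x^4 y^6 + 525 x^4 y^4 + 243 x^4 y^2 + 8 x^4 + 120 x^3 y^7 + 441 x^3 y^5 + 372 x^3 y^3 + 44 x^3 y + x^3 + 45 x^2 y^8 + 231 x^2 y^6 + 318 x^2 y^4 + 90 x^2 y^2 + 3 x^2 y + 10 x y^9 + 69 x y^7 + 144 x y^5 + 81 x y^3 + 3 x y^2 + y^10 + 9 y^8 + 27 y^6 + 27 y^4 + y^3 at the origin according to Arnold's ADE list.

E7

The Hessian of f at 0 is [[0, 0], [0, 0]] with rank 0, so corank 2. A Groebner basis of the Jacobian ideal J(f) in C{x,y} is {3*x^2/4 + 3*x*y/2 + y^4 + y^3/4 + 3*y^2/4, x^3 + 15*x^2/4 + 15*x*y/2 + 9*y^3/4 + 15*y^2/4, x^2*y - 9*x^2/4 - 9*x*y/2 - 7*y^3/4 - 9*y^2/4, x^2 + x*y^2 + 2*x*y + 4*y^3/3 + y^2}; counting standard monomials gives mu = 7. Corank 2; j^3 = (x + y)^3 is a perfect cube, so E-series; the 4-jet and mu = 7 give E_7.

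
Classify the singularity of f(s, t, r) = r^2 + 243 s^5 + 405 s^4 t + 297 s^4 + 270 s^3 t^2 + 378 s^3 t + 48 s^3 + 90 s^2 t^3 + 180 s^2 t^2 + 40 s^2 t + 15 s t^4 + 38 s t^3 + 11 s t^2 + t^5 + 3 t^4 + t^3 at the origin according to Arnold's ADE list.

D_5

The Hessian of f at 0 has rank 1. Corank 2; j^3 = (3*s + t)*(4*s + t)^2 has shape L^2 M (L != M), so D-series; mu = 5 gives D_5.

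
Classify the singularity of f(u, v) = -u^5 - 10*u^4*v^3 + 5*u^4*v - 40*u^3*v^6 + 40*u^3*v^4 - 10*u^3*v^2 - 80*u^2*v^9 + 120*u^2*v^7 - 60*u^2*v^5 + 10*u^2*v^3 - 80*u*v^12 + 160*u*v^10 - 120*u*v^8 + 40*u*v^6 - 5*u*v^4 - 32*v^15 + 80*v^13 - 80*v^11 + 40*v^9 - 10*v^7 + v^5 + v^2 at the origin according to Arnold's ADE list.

A4

The Hessian of f at 0 has rank 1. Corank 1: A-series; mu = 4 gives A_4.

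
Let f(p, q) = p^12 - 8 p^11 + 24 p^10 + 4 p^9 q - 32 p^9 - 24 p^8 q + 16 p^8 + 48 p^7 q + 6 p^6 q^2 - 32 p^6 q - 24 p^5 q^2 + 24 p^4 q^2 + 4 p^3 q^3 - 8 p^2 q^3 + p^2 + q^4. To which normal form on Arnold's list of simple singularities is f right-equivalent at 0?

The Hessian of f at 0 is [[2, 0], [0, 0]] with rank 1, so corank 1. A Groebner basis of the Jacobian ideal J(f) in C{p,q} is {q^3, p}; counting standard monomials gives mu = 3. Corank 1: A-series; mu = 3 gives A_3.

A3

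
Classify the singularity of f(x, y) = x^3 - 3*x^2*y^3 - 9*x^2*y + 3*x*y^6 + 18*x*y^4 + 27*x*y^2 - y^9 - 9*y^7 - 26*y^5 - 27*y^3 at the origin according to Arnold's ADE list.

The Hessian of f at 0 has rank 0. Corank 2; j^3 = (x - 3*y)^3 is a perfect cube, so E-series; the 5-jet and mu = 8 give E_8.

E_{8}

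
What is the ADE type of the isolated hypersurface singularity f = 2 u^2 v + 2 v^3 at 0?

D_4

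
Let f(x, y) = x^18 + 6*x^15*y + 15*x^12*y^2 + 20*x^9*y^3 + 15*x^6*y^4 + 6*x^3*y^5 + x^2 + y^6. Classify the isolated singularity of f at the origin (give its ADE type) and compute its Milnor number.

Type A5, Milnor number mu = 5.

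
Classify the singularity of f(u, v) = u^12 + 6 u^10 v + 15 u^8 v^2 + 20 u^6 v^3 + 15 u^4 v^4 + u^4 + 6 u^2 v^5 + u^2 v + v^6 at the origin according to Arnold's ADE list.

The Hessian of f at 0 has rank 0. Corank 2; j^3 = u^2*v has shape L^2 M (L != M), so D-series; mu = 7 gives D_7.

D_7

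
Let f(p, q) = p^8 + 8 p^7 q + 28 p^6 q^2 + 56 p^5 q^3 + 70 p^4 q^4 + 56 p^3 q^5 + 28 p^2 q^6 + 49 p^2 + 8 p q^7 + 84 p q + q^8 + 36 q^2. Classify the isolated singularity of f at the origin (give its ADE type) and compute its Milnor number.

Type A_7, Milnor number mu = 7.

The Hessian of f at 0 has rank 1. Corank 1: A-series; mu = 7 gives A_7.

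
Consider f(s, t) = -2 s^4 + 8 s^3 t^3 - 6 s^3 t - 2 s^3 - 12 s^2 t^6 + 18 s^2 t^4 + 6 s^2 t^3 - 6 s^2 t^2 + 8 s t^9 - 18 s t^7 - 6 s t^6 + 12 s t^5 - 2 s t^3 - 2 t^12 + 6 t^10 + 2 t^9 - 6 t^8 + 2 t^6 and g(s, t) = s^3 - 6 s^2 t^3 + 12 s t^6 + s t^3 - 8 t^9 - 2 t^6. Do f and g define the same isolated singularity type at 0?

Yes.

The Hessian of f at 0 is [[0, 0], [0, 0]] with rank 0, so corank 2. A Groebner basis of the Jacobian ideal J(f) in C{s,t} is {3*s^2 + t^4 + t^3, s^3, s^2*t - s^2 - t^3/3, 2*s^2 + s*t^2 + 2*t^3/3}; counting standard monomials gives mu = 7. Corank 2; j^3 = -2*s^3 is a perfect cube, so E-series; the 4-jet and mu = 7 give E_7. The Hessian of g at 0 is [[0, 0], [0, 0]] with rank 0, so corank 2. A Groebner basis of the Jacobian ideal J(g) in C{s,t} is {s^3, s*t^2, 3*s^2 + t^3}; counting standard monomials gives mu = 7. Corank 2; j^3 = s^3 is a perfect cube, so E-series; the 4-jet and mu = 7 give E_7. Both have type E_7, hence right-equivalent.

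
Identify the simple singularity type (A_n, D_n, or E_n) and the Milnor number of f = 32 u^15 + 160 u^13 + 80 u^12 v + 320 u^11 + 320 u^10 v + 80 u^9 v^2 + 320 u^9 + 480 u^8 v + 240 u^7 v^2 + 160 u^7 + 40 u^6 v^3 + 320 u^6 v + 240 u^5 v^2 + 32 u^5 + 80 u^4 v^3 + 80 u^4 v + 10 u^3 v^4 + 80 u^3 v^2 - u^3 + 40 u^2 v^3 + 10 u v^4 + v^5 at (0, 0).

Type E_8, Milnor number mu = 8.

The Hessian of f at 0 has rank 0. Corank 2; j^3 = -u^3 is a perfect cube, so E-series; the 5-jet and mu = 8 give E_8.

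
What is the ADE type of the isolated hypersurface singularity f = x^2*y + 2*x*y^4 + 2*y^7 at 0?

D_8

The Hessian of f at 0 is [[0, 0], [0, 0]] with rank 0, so corank 2. A Groebner basis of the Jacobian ideal J(f) in C{x,y} is {-x^2/6 + x*y^3, x*y + y^4, x^3, x^2*y}; counting standard monomials gives mu = 8. Corank 2; j^3 = x^2*y has shape L^2 M (L != M), so D-series; mu = 8 gives D_8.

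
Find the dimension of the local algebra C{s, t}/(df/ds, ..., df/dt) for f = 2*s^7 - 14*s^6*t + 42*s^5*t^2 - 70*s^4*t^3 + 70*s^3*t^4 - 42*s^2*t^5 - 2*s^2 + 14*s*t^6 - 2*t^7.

6

The Hessian of f at 0 has rank 1. Corank 1: A-series; mu = 6 gives A_6.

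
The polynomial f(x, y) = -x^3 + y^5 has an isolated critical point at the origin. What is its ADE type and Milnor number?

Type E_{8}, Milnor number mu = 8.

The Hessian of f at 0 has rank 0. Corank 2; j^3 = -x^3 is a perfect cube, so E-series; the 5-jet and mu = 8 give E_8.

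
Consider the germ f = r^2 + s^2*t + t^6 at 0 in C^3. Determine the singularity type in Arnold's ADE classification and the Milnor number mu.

Type D7, Milnor number mu = 7.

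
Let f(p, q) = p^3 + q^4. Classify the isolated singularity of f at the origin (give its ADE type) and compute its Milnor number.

The Hessian of f at 0 has rank 0. Corank 2; j^3 = p^3 is a perfect cube, so E-series; the 4-jet and mu = 6 give E_6.

Type E6, Milnor number mu = 6.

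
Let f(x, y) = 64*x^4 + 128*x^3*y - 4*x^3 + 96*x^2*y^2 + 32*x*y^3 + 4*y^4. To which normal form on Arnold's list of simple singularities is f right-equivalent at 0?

E_{6}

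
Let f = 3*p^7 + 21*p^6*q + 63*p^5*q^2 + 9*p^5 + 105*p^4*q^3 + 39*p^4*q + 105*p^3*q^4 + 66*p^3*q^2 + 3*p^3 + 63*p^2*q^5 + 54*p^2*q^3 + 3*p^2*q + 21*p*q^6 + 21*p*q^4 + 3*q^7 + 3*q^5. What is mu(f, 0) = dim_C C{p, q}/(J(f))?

The Hessian of f at 0 is [[0, 0], [0, 0]] with rank 0, so corank 2. A Groebner basis of the Jacobian ideal J(f) in C{p,q} is {-p*q/4 + q^4, p*q^2, p^2 + 5*p*q/4}; counting standard monomials gives mu = 6. Corank 2; j^3 = 3*p^2*(p + q) has shape L^2 M (L != M), so D-series; mu = 6 gives D_6.

6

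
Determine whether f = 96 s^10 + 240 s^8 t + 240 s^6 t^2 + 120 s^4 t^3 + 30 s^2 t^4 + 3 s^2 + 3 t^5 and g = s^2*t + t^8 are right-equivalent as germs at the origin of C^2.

The Hessian of f at 0 has rank 1. Corank 1: A-series; mu = 4 gives A_4. The Hessian of g at 0 has rank 0. Corank 2; j^3 = s^2*t has shape L^2 M (L != M), so D-series; mu = 9 gives D_9. f is A_4 but g is D_9, hence not right-equivalent.

No.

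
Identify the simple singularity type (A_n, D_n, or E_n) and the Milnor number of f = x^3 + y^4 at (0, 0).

The Hessian of f at 0 has rank 0. Corank 2; j^3 = x^3 is a perfect cube, so E-series; the 4-jet and mu = 6 give E_6.

Type E_{6}, Milnor number mu = 6.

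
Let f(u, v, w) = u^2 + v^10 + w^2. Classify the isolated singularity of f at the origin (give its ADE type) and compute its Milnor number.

The Hessian of f at 0 is [[2, 0, 0], [0, 0, 0], [0, 0, 2]] with rank 2, so corank 1. A Groebner basis of the Jacobian ideal J(f) in C{u,v,w} is {v^9, u, w}; counting standard monomials gives mu = 9. Corank 1: A-series; mu = 9 gives A_9.

Type A9, Milnor number mu = 9.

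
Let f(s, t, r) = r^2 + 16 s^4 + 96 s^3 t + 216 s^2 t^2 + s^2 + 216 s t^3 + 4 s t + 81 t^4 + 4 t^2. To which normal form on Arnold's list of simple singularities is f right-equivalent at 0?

The Hessian of f at 0 has rank 2. Corank 1: A-series; mu = 3 gives A_3.

A_{3}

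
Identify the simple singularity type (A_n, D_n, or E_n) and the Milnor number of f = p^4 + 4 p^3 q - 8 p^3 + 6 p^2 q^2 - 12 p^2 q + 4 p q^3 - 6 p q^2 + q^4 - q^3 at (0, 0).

The Hessian of f at 0 is [[0, 0], [0, 0]] with rank 0, so corank 2. A Groebner basis of the Jacobian ideal J(f) in C{p,q} is {q^4, p*q^2 + 2*q^3/3, p^2 + p*q + q^2/4}; counting standard monomials gives mu = 6. Corank 2; j^3 = -(2*p + q)^3 is a perfect cube, so E-series; the 4-jet and mu = 6 give E_6.

Type E6, Milnor number mu = 6.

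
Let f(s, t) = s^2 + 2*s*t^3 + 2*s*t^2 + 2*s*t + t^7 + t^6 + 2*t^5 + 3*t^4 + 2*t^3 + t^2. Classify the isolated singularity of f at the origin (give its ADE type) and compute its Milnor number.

Type A_6, Milnor number mu = 6.

The Hessian of f at 0 is [[2, 2], [2, 2]] with rank 1, so corank 1. A Groebner basis of the Jacobian ideal J(f) in C{s,t} is {s^3 + 3*s^2 + 6*s*t - s + 2*t^2 - t, s^2*t - 3*s^2/2 - 5*s*t/2 + s/2 - t^2/2 + t/2, s^2/2 + s*t^2 + s*t/2 - s/2 - t^2/2 - t/2, s + t^3 + t^2 + t}; counting standard monomials gives mu = 6. Corank 1: A-series; mu = 6 gives A_6.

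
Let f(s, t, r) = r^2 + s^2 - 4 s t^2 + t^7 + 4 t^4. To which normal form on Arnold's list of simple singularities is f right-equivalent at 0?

A6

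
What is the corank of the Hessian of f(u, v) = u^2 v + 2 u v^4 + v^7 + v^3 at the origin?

Hessian at 0 has rank 0.

2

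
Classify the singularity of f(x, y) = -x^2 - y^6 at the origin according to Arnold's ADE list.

The Hessian of f at 0 has rank 1. Corank 1: A-series; mu = 5 gives A_5.

A_5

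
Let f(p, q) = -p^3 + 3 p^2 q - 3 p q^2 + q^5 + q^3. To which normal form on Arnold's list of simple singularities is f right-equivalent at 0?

The Hessian of f at 0 has rank 0. Corank 2; j^3 = -(p - q)^3 is a perfect cube, so E-series; the 5-jet and mu = 8 give E_8.

E_8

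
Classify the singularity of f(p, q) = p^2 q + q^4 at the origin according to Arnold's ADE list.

D5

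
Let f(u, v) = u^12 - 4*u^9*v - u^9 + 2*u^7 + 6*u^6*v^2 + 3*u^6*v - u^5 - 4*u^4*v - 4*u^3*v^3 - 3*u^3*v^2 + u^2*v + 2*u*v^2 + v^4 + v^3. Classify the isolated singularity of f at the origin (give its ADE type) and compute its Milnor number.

The Hessian of f at 0 has rank 0. Corank 2; j^3 = v*(u + v)^2 has shape L^2 M (L != M), so D-series; mu = 5 gives D_5.

Type D5, Milnor number mu = 5.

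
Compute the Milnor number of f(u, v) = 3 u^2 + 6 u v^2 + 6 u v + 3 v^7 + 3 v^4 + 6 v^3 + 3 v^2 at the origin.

6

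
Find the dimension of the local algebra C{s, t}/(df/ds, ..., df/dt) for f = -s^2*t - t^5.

The Hessian of f at 0 has rank 0. Corank 2; j^3 = -s^2*t has shape L^2 M (L != M), so D-series; mu = 6 gives D_6.

6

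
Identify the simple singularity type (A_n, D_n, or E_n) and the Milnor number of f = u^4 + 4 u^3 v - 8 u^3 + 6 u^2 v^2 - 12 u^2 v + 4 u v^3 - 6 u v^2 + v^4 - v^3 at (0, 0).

The Hessian of f at 0 has rank 0. Corank 2; j^3 = -(2*u + v)^3 is a perfect cube, so E-series; the 4-jet and mu = 6 give E_6.

Type E_6, Milnor number mu = 6.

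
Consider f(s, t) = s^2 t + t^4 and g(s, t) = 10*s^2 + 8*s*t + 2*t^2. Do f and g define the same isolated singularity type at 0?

No.

The Hessian of f at 0 is [[0, 0], [0, 0]] with rank 0, so corank 2. A Groebner basis of the Jacobian ideal J(f) in C{s,t} is {s^3, s^2/4 + t^3, s*t}; counting standard monomials gives mu = 5. Corank 2; j^3 = s^2*t has shape L^2 M (L != M), so D-series; mu = 5 gives D_5. The Hessian of g at 0 is [[20, 8], [8, 4]] with rank 2, so corank 0. A Groebner basis of the Jacobian ideal J(g) in C{s,t} is {s, t}; counting standard monomials gives mu = 1. Corank 0: nondegenerate Morse point, so A_1. f is D_5 but g is A_1, hence not right-equivalent.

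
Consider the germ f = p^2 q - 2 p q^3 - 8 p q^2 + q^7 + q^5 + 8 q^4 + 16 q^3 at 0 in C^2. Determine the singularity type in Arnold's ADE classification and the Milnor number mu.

Type D_8, Milnor number mu = 8.

The Hessian of f at 0 has rank 0. Corank 2; j^3 = q*(p - 4*q)^2 has shape L^2 M (L != M), so D-series; mu = 8 gives D_8.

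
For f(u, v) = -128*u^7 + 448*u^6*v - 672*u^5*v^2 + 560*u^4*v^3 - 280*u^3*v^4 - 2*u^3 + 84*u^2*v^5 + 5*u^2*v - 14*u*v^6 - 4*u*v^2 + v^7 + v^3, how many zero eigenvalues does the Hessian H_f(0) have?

The Hessian at 0 is [[0, 0], [0, 0]] of rank 0; hence corank 2.

2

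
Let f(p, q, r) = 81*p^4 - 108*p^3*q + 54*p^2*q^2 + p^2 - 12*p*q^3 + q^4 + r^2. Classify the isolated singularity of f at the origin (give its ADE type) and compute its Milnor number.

The Hessian of f at 0 has rank 2. Corank 1: A-series; mu = 3 gives A_3.

Type A3, Milnor number mu = 3.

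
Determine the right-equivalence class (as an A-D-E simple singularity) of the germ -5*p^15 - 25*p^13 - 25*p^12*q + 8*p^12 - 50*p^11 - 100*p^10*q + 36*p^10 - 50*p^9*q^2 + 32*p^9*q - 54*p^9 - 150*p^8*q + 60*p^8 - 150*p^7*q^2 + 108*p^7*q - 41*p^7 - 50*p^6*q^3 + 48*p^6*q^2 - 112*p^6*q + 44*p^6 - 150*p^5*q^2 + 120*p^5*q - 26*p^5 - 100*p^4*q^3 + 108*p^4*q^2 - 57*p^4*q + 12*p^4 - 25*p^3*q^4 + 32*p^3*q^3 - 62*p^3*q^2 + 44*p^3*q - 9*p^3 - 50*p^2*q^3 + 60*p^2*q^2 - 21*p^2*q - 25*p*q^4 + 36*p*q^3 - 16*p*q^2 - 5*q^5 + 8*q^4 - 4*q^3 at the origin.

D6

The Hessian of f at 0 has rank 0. Corank 2; j^3 = -(p + q)*(3*p + 2*q)^2 has shape L^2 M (L != M), so D-series; mu = 6 gives D_6.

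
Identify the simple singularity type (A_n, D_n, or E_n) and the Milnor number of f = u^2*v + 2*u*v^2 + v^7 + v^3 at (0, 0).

The Hessian of f at 0 has rank 0. Corank 2; j^3 = v*(u + v)^2 has shape L^2 M (L != M), so D-series; mu = 8 gives D_8.

Type D8, Milnor number mu = 8.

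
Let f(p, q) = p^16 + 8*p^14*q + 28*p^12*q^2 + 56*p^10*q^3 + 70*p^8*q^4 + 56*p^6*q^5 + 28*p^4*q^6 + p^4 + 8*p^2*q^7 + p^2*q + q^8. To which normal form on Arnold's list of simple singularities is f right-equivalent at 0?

D_{9}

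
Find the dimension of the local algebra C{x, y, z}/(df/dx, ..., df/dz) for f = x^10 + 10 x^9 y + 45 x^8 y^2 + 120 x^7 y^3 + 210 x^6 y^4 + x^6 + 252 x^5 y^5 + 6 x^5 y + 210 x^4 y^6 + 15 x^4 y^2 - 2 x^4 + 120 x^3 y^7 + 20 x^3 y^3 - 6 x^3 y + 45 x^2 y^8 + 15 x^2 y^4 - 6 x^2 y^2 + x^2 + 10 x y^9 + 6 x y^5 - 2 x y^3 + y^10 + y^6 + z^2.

The Hessian of f at 0 is [[2, 0, 0], [0, 0, 0], [0, 0, 2]] with rank 2, so corank 1. A Groebner basis of the Jacobian ideal J(f) in C{x,y,z} is {-4*x*y^2 + x + y^5 - y^3, x^2/2 + x*y^3 - x*y/2 + y^4/2, x^3, x^2*y + x*y^2 - x/3 + y^3/3, z}; counting standard monomials gives mu = 9. Corank 1: A-series; mu = 9 gives A_9.

9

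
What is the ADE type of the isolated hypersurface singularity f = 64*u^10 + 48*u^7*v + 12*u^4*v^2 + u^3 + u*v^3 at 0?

E_7

The Hessian of f at 0 has rank 0. Corank 2; j^3 = u^3 is a perfect cube, so E-series; the 4-jet and mu = 7 give E_7.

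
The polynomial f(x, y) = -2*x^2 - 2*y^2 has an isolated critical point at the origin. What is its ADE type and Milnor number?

Type A_{1}, Milnor number mu = 1.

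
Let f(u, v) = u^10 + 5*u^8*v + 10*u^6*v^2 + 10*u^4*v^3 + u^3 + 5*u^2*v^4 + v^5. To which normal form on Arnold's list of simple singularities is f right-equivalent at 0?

The Hessian of f at 0 has rank 0. Corank 2; j^3 = u^3 is a perfect cube, so E-series; the 5-jet and mu = 8 give E_8.

E8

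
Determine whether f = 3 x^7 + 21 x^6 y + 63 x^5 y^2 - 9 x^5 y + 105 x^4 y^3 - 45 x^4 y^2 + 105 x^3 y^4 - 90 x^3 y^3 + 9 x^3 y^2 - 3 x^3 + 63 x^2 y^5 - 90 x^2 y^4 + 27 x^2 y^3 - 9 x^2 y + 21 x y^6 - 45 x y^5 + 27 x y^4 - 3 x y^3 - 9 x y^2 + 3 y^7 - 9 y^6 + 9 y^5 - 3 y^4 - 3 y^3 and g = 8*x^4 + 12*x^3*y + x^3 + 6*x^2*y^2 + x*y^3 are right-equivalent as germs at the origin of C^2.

The Hessian of f at 0 has rank 0. Corank 2; j^3 = -3*(x + y)^3 is a perfect cube, so E-series; the 4-jet and mu = 7 give E_7. The Hessian of g at 0 has rank 0. Corank 2; j^3 = x^3 is a perfect cube, so E-series; the 4-jet and mu = 7 give E_7. Both have type E_7, hence right-equivalent.

Yes.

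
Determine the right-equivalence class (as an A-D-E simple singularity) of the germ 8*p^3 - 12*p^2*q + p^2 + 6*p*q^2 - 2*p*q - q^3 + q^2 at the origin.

A_{2}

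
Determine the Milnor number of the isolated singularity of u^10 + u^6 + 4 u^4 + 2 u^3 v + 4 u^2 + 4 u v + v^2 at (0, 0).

The Hessian of f at 0 has rank 1. Corank 1: A-series; mu = 9 gives A_9.

9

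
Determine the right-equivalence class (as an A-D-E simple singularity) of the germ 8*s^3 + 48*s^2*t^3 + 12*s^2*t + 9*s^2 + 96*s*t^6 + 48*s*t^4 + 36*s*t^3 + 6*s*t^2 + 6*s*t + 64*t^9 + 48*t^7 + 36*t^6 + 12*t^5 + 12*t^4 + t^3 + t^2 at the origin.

The Hessian of f at 0 is [[18, 6], [6, 2]] with rank 1, so corank 1. A Groebner basis of the Jacobian ideal J(f) in C{s,t} is {t^2, s + t/3}; counting standard monomials gives mu = 2. Corank 1: A-series; mu = 2 gives A_2.

A_2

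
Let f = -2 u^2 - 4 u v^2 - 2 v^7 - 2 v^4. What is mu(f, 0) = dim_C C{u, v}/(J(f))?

6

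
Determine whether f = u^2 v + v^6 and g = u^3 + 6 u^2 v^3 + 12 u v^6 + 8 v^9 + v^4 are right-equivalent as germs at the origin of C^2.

The Hessian of f at 0 is [[0, 0], [0, 0]] with rank 0, so corank 2. A Groebner basis of the Jacobian ideal J(f) in C{u,v} is {u^2/6 + v^5, u^3, u*v}; counting standard monomials gives mu = 7. Corank 2; j^3 = u^2*v has shape L^2 M (L != M), so D-series; mu = 7 gives D_7. The Hessian of g at 0 is [[0, 0], [0, 0]] with rank 0, so corank 2. A Groebner basis of the Jacobian ideal J(g) in C{u,v} is {v^3, u^2}; counting standard monomials gives mu = 6. Corank 2; j^3 = u^3 is a perfect cube, so E-series; the 4-jet and mu = 6 give E_6. f is D_7 but g is E_6, hence not right-equivalent.

No.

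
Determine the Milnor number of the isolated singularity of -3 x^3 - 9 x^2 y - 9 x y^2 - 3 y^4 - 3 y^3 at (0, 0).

6

The Hessian of f at 0 has rank 0. Corank 2; j^3 = -3*(x + y)^3 is a perfect cube, so E-series; the 4-jet and mu = 6 give E_6.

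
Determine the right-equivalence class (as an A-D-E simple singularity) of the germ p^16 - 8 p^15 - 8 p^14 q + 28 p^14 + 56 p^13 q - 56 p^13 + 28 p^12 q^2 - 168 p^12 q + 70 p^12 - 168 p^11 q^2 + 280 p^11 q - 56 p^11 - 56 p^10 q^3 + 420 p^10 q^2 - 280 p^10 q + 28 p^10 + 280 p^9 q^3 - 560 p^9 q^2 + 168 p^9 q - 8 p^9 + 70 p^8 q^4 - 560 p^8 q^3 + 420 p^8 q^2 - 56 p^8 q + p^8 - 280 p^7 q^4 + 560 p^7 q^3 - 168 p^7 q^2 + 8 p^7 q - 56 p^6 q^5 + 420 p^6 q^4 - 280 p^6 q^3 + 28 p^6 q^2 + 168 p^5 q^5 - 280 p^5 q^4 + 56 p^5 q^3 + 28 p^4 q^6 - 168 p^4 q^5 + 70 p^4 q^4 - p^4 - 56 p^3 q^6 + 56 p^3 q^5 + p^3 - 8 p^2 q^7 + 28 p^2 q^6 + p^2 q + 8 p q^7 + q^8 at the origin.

D_{9}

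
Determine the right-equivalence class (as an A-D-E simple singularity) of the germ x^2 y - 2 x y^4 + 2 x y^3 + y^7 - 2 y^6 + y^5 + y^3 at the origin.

D_{4}

The Hessian of f at 0 is [[0, 0], [0, 0]] with rank 0, so corank 2. A Groebner basis of the Jacobian ideal J(f) in C{x,y} is {y^3, x^2 + 3*y^2, x*y}; counting standard monomials gives mu = 4. Corank 2; j^3 = y*(x^2 + y^2) splits into three distinct lines over C (the quadratic factor has nonzero discriminant), so D_4.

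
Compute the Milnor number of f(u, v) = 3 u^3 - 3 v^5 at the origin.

8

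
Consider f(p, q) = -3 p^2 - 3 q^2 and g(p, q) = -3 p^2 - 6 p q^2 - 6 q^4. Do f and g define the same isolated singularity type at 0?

The Hessian of f at 0 is [[-6, 0], [0, -6]] with rank 2, so corank 0. A Groebner basis of the Jacobian ideal J(f) in C{p,q} is {p, q}; counting standard monomials gives mu = 1. Corank 0: nondegenerate Morse point, so A_1. The Hessian of g at 0 is [[-6, 0], [0, 0]] with rank 1, so corank 1. A Groebner basis of the Jacobian ideal J(g) in C{p,q} is {p^2, p*q, p + q^2}; counting standard monomials gives mu = 3. Corank 1: A-series; mu = 3 gives A_3. f is A_1 but g is A_3, hence not right-equivalent.

No.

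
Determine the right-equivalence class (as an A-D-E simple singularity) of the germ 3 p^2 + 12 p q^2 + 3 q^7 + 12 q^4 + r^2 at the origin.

A_{6}

The Hessian of f at 0 has rank 2. Corank 1: A-series; mu = 6 gives A_6.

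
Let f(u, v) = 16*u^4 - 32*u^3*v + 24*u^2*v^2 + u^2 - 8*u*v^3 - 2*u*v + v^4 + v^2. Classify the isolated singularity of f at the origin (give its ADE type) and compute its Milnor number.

Type A_{3}, Milnor number mu = 3.

The Hessian of f at 0 has rank 1. Corank 1: A-series; mu = 3 gives A_3.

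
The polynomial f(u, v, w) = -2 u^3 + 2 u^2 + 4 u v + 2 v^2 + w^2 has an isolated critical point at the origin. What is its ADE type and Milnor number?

The Hessian of f at 0 is [[4, 4, 0], [4, 4, 0], [0, 0, 2]] with rank 2, so corank 1. A Groebner basis of the Jacobian ideal J(f) in C{u,v,w} is {v^2, u + v, w}; counting standard monomials gives mu = 2. Corank 1: A-series; mu = 2 gives A_2.

Type A2, Milnor number mu = 2.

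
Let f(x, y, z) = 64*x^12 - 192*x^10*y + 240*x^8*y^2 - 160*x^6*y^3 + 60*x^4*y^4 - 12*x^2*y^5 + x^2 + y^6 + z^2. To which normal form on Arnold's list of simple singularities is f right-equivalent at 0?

A_5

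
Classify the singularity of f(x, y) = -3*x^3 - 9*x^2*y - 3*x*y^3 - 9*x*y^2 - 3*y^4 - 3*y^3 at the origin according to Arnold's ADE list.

E_7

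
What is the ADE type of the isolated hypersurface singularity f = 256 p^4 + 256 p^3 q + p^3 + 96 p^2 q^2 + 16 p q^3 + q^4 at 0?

The Hessian of f at 0 has rank 0. Corank 2; j^3 = p^3 is a perfect cube, so E-series; the 4-jet and mu = 6 give E_6.

E_{6}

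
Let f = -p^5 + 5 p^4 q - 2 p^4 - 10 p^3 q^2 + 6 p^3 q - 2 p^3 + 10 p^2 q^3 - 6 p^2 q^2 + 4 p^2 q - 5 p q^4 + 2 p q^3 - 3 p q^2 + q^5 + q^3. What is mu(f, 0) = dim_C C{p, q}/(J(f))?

4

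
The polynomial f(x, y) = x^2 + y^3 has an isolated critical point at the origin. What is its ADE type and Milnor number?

The Hessian of f at 0 has rank 1. Corank 1: A-series; mu = 2 gives A_2.

Type A_2, Milnor number mu = 2.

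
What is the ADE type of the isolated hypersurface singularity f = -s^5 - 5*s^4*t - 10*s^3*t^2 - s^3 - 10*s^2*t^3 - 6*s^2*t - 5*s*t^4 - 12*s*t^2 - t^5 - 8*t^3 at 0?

The Hessian of f at 0 has rank 0. Corank 2; j^3 = -(s + 2*t)^3 is a perfect cube, so E-series; the 5-jet and mu = 8 give E_8.

E_{8}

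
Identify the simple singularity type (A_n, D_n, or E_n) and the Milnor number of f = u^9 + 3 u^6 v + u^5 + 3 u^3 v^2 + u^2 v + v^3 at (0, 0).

Type D_{4}, Milnor number mu = 4.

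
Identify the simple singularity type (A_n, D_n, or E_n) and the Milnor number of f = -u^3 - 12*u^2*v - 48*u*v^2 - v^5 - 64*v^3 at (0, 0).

Type E_{8}, Milnor number mu = 8.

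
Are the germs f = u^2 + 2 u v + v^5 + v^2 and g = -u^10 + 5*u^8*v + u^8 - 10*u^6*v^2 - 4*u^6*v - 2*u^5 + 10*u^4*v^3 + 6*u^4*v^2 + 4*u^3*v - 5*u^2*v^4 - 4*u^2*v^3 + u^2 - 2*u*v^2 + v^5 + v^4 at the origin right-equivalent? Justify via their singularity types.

The Hessian of f at 0 is [[2, 2], [2, 2]] with rank 1, so corank 1. A Groebner basis of the Jacobian ideal J(f) in C{u,v} is {v^4, u + v}; counting standard monomials gives mu = 4. Corank 1: A-series; mu = 4 gives A_4. The Hessian of g at 0 is [[2, 0], [0, 0]] with rank 1, so corank 1. A Groebner basis of the Jacobian ideal J(g) in C{u,v} is {u^2, -u + v^2}; counting standard monomials gives mu = 4. Corank 1: A-series; mu = 4 gives A_4. Both have type A_4, hence right-equivalent.

Yes.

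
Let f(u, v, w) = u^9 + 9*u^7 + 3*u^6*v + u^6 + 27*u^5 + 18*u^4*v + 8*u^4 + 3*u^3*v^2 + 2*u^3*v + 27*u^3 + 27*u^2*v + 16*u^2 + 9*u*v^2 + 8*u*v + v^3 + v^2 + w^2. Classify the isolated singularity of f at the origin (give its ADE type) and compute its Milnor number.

The Hessian of f at 0 is [[32, 8, 0], [8, 2, 0], [0, 0, 2]] with rank 2, so corank 1. A Groebner basis of the Jacobian ideal J(f) in C{u,v,w} is {v^2, u + v/4, w}; counting standard monomials gives mu = 2. Corank 1: A-series; mu = 2 gives A_2.

Type A_2, Milnor number mu = 2.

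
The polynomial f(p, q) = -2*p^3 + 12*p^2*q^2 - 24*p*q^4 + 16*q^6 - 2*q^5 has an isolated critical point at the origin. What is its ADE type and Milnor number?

Type E_8, Milnor number mu = 8.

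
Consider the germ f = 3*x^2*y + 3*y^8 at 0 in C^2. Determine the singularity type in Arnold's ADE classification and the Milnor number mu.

Type D_{9}, Milnor number mu = 9.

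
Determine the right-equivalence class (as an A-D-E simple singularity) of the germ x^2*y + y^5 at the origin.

D6

The Hessian of f at 0 has rank 0. Corank 2; j^3 = x^2*y has shape L^2 M (L != M), so D-series; mu = 6 gives D_6.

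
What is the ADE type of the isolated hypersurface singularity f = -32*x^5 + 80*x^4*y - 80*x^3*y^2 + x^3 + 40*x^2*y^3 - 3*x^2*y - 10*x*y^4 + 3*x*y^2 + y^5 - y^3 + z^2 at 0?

E_8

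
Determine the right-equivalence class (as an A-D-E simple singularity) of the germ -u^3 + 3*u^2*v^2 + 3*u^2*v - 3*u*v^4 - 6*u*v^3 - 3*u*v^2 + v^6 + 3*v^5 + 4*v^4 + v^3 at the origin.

E6

The Hessian of f at 0 has rank 0. Corank 2; j^3 = -(u - v)^3 is a perfect cube, so E-series; the 4-jet and mu = 6 give E_6.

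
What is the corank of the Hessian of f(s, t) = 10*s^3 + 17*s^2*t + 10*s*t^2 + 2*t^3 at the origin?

2

Hessian at 0 has rank 0.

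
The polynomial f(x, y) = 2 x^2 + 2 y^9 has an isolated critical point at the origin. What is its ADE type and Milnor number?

Type A8, Milnor number mu = 8.

The Hessian of f at 0 has rank 1. Corank 1: A-series; mu = 8 gives A_8.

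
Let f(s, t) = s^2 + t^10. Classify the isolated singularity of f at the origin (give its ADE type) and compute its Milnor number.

Type A_{9}, Milnor number mu = 9.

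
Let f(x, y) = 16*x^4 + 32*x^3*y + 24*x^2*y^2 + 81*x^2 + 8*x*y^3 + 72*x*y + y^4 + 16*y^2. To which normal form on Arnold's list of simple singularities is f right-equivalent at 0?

The Hessian of f at 0 has rank 1. Corank 1: A-series; mu = 3 gives A_3.

A3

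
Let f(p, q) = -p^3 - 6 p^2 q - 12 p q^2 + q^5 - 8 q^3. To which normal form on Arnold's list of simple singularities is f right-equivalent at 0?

The Hessian of f at 0 has rank 0. Corank 2; j^3 = -(p + 2*q)^3 is a perfect cube, so E-series; the 5-jet and mu = 8 give E_8.

E_8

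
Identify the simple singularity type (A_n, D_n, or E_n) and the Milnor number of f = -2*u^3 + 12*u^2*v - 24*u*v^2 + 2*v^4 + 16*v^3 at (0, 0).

The Hessian of f at 0 has rank 0. Corank 2; j^3 = -2*(u - 2*v)^3 is a perfect cube, so E-series; the 4-jet and mu = 6 give E_6.

Type E_{6}, Milnor number mu = 6.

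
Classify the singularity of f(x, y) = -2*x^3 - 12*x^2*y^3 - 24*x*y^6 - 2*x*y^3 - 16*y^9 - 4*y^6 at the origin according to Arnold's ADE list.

E_7

The Hessian of f at 0 is [[0, 0], [0, 0]] with rank 0, so corank 2. A Groebner basis of the Jacobian ideal J(f) in C{x,y} is {x^3, x*y^2, 3*x^2 + y^3}; counting standard monomials gives mu = 7. Corank 2; j^3 = -2*x^3 is a perfect cube, so E-series; the 4-jet and mu = 7 give E_7.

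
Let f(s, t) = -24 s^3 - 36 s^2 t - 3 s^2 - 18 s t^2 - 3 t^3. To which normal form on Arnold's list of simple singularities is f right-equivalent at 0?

The Hessian of f at 0 has rank 1. Corank 1: A-series; mu = 2 gives A_2.

A2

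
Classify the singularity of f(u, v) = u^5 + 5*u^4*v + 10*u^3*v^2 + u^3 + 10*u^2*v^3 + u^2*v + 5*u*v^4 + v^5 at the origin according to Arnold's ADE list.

D6

The Hessian of f at 0 is [[0, 0], [0, 0]] with rank 0, so corank 2. A Groebner basis of the Jacobian ideal J(f) in C{u,v} is {-u*v/5 + v^4, u*v^2, u^2 + u*v}; counting standard monomials gives mu = 6. Corank 2; j^3 = u^2*(u + v) has shape L^2 M (L != M), so D-series; mu = 6 gives D_6.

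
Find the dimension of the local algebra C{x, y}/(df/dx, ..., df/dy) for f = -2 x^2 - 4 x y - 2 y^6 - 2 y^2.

5

The Hessian of f at 0 has rank 1. Corank 1: A-series; mu = 5 gives A_5.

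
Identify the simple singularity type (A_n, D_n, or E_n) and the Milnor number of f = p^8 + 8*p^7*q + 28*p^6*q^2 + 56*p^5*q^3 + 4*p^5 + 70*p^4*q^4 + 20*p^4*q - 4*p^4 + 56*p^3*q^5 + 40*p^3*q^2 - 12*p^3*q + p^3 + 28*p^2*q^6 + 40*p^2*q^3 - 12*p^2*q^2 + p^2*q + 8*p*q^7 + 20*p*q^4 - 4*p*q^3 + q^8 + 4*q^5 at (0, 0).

Type D9, Milnor number mu = 9.

The Hessian of f at 0 is [[0, 0], [0, 0]] with rank 0, so corank 2. A Groebner basis of the Jacobian ideal J(f) in C{p,q} is {p^2*q^2 - 5*p^2*q/2 - p^2/4 - 13*p*q^2/2 + 7*p*q/4 - 7*q^3/2, 5*p^2*q/2 + p^2/2 + p*q^3 + 9*p*q^2 - 5*p*q/2 + 5*q^3, -5*p^2*q/2 - 3*p^2/4 - 12*p*q^2 + 13*p*q/4 + q^4 - 13*q^3/2, p^3 + 3*p^2*q - p^2/2 + 3*p*q^2 - p*q/2 + q^3}; counting standard monomials gives mu = 9. Corank 2; j^3 = p^2*(p + q) has shape L^2 M (L != M), so D-series; mu = 9 gives D_9.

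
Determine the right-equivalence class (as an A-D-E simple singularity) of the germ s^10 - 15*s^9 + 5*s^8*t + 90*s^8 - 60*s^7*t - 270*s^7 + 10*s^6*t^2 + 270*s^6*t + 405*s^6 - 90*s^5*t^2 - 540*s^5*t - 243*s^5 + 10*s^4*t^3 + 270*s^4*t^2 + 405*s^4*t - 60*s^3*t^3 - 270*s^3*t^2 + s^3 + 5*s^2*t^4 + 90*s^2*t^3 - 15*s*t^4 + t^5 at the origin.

The Hessian of f at 0 is [[0, 0], [0, 0]] with rank 0, so corank 2. A Groebner basis of the Jacobian ideal J(f) in C{s,t} is {t^5, s*t^3 - t^4/12, s^2}; counting standard monomials gives mu = 8. Corank 2; j^3 = s^3 is a perfect cube, so E-series; the 5-jet and mu = 8 give E_8.

E_{8}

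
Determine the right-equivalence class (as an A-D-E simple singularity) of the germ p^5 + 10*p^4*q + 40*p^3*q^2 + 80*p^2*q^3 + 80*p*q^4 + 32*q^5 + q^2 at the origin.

A_4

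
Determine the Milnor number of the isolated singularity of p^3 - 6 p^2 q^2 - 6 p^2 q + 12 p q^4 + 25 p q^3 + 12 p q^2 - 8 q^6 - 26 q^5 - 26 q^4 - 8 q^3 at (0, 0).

The Hessian of f at 0 has rank 0. Corank 2; j^3 = (p - 2*q)^3 is a perfect cube, so E-series; the 4-jet and mu = 7 give E_7.

7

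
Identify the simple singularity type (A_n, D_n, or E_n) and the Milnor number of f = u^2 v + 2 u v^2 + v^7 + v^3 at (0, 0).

The Hessian of f at 0 has rank 0. Corank 2; j^3 = v*(u + v)^2 has shape L^2 M (L != M), so D-series; mu = 8 gives D_8.

Type D_{8}, Milnor number mu = 8.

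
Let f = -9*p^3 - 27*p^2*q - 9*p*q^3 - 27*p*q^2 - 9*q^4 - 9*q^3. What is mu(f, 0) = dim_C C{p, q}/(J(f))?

7

The Hessian of f at 0 is [[0, 0], [0, 0]] with rank 0, so corank 2. A Groebner basis of the Jacobian ideal J(f) in C{p,q} is {p^3 + 3*p^2*q + 6*p^2 + 12*p*q + 6*q^2, -3*p^2 + p*q^2 - 6*p*q - 3*q^2, 3*p^2 + 6*p*q + q^3 + 3*q^2}; counting standard monomials gives mu = 7. Corank 2; j^3 = -9*(p + q)^3 is a perfect cube, so E-series; the 4-jet and mu = 7 give E_7.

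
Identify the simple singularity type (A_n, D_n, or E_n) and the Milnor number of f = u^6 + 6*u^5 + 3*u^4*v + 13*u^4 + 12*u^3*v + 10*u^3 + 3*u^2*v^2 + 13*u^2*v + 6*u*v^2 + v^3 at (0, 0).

Type D_4, Milnor number mu = 4.

The Hessian of f at 0 is [[0, 0], [0, 0]] with rank 0, so corank 2. A Groebner basis of the Jacobian ideal J(f) in C{u,v} is {v^3, u^2 - 3*v^2/11, u*v + 6*v^2/11}; counting standard monomials gives mu = 4. Corank 2; j^3 = (2*u + v)*(5*u^2 + 4*u*v + v^2) splits into three distinct lines over C (the quadratic factor has nonzero discriminant), so D_4.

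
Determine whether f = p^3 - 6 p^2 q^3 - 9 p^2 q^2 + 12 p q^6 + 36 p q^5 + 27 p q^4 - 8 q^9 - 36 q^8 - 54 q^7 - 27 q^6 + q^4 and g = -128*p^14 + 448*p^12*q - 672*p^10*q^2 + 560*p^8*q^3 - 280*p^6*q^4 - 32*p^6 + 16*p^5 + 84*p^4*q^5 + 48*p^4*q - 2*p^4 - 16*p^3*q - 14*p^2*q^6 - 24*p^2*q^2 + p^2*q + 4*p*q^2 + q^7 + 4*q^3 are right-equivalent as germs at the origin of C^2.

The Hessian of f at 0 is [[0, 0], [0, 0]] with rank 0, so corank 2. A Groebner basis of the Jacobian ideal J(f) in C{p,q} is {p^3, p^2*q, -p^2/6 + p*q^2, q^3}; counting standard monomials gives mu = 6. Corank 2; j^3 = p^3 is a perfect cube, so E-series; the 4-jet and mu = 6 give E_6. The Hessian of g at 0 is [[0, 0], [0, 0]] with rank 0, so corank 2. A Groebner basis of the Jacobian ideal J(g) in C{p,q} is {128*p^2/16377 + p*q^3 + 32761*p*q^2/43672 + 81913*p*q/1048128 + 24569*q^3/32754 + 21843*q^2/174688, -64*p^2/5459 - 76447*p*q^2/87344 - 38227*p*q/349376 + q^4 - 32761*q^3/43672 - 30035*q^2/174688, p^3 - 4096*p^2/16377 - 28*p*q^2/5459 - 16405*p*q/32754 - 56*q^3/16377 - 7*q^2/5459, p^2*q - p*q/4 - q^2/2}; counting standard monomials gives mu = 8. Corank 2; j^3 = q*(p + 2*q)^2 has shape L^2 M (L != M), so D-series; mu = 8 gives D_8. f is E_6 but g is D_8, hence not right-equivalent.

No.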